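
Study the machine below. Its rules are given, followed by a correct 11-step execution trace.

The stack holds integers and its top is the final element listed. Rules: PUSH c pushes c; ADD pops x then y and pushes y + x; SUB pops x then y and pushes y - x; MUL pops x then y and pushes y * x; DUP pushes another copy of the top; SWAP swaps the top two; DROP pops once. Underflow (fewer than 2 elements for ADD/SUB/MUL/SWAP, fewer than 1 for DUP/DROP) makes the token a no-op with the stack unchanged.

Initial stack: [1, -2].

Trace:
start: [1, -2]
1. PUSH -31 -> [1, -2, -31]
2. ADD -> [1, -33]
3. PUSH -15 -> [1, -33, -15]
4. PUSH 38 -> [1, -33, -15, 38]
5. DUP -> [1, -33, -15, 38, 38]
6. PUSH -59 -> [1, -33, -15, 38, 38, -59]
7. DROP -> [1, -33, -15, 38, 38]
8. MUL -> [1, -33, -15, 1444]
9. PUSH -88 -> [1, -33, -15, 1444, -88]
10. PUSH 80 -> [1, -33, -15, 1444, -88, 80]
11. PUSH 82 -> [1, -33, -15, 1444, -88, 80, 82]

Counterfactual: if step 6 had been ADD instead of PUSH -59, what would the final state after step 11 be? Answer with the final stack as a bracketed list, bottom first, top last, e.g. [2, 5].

(re-executing from step 6 with the substitution; state before step 6: [1, -33, -15, 38, 38])
6. ADD -> [1, -33, -15, 76]
7. DROP -> [1, -33, -15]
8. MUL -> [1, 495]
9. PUSH -88 -> [1, 495, -88]
10. PUSH 80 -> [1, 495, -88, 80]
11. PUSH 82 -> [1, 495, -88, 80, 82]

[1, 495, -88, 80, 82]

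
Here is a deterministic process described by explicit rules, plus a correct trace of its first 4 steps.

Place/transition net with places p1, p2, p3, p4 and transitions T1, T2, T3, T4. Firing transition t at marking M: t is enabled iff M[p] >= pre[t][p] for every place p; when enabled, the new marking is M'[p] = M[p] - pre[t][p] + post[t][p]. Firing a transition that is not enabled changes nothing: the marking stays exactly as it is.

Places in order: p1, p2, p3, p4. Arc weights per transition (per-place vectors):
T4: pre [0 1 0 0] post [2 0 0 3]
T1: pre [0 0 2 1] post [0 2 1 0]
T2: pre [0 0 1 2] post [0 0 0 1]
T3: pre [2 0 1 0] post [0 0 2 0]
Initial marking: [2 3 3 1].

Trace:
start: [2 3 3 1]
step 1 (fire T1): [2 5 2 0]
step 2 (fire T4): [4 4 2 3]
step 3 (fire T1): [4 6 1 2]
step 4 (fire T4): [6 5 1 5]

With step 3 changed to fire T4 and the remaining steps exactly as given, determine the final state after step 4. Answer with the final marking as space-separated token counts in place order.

(re-executing from step 3 with the substitution; state before step 3: [4 4 2 3])
step 3 (fire T4): [6 3 2 6]
step 4 (fire T4): [8 2 2 9]

8 2 2 9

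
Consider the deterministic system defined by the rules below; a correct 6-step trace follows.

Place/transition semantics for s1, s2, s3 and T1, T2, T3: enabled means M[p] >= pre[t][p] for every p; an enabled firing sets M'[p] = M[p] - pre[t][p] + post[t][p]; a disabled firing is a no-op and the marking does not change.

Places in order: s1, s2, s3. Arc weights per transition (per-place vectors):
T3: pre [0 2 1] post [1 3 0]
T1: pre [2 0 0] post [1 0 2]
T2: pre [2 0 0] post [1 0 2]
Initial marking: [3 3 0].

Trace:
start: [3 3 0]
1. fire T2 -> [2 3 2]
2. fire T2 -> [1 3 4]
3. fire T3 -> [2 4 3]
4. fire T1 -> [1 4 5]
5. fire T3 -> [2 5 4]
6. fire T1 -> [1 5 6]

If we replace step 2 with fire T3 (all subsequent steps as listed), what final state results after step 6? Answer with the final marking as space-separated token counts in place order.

3 6 3

(re-executing from step 2 with the substitution; state before step 2: [2 3 2])
2. fire T3 -> [3 4 1]
3. fire T3 -> [4 5 0]
4. fire T1 -> [3 5 2]
5. fire T3 -> [4 6 1]
6. fire T1 -> [3 6 3]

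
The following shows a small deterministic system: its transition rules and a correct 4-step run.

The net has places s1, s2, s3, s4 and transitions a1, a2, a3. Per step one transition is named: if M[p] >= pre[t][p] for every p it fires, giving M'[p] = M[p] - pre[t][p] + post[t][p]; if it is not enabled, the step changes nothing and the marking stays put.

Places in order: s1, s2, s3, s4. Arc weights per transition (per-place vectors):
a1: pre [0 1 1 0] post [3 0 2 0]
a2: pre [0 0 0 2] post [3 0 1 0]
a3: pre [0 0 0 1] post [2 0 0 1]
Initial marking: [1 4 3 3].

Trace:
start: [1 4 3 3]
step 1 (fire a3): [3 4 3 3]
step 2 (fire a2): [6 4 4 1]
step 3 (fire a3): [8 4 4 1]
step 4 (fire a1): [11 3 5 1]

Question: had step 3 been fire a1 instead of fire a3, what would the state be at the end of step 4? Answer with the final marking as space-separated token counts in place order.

(re-executing from step 3 with the substitution; state before step 3: [6 4 4 1])
step 3 (fire a1): [9 3 5 1]
step 4 (fire a1): [12 2 6 1]

12 2 6 1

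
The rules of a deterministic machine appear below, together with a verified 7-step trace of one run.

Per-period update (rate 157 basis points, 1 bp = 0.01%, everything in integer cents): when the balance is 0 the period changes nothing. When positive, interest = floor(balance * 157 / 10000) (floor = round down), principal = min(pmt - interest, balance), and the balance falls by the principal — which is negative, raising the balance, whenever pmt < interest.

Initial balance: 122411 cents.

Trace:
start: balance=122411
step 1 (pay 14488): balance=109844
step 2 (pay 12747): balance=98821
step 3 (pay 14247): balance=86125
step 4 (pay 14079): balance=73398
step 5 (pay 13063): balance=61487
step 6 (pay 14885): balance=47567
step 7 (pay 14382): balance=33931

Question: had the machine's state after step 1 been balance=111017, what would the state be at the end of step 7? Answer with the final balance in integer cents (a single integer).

state after step 1 := balance=111017
step 2 (pay 12747): balance=100012
step 3 (pay 14247): balance=87335
step 4 (pay 14079): balance=74627
step 5 (pay 13063): balance=62735
step 6 (pay 14885): balance=48834
step 7 (pay 14382): balance=35218

35218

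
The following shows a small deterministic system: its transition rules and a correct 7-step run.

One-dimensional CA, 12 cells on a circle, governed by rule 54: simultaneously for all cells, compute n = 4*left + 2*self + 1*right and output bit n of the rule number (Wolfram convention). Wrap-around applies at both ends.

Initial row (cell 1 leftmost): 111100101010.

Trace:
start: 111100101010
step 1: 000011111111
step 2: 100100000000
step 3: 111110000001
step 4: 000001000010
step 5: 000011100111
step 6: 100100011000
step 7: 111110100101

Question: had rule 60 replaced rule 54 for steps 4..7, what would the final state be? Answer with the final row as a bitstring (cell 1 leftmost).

(re-executing steps 4..7 under rule 60; state before step 4: 111110000001)
step 4: 000001000001
step 5: 100001100001
step 6: 010001010001
step 7: 111001111001

111001111001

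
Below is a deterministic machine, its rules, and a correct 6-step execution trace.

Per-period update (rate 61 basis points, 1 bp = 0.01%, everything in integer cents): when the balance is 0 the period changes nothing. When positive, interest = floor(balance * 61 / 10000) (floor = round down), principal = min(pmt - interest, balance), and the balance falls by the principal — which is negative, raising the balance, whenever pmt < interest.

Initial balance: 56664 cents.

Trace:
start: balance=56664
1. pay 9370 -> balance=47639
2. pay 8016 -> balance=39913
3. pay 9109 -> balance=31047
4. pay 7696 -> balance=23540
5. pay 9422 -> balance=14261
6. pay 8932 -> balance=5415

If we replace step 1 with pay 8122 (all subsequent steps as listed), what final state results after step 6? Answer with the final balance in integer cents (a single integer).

(re-executing from step 1 with the substitution; state before step 1: balance=56664)
1. pay 8122 -> balance=48887
2. pay 8016 -> balance=41169
3. pay 9109 -> balance=32311
4. pay 7696 -> balance=24812
5. pay 9422 -> balance=15541
6. pay 8932 -> balance=6703

6703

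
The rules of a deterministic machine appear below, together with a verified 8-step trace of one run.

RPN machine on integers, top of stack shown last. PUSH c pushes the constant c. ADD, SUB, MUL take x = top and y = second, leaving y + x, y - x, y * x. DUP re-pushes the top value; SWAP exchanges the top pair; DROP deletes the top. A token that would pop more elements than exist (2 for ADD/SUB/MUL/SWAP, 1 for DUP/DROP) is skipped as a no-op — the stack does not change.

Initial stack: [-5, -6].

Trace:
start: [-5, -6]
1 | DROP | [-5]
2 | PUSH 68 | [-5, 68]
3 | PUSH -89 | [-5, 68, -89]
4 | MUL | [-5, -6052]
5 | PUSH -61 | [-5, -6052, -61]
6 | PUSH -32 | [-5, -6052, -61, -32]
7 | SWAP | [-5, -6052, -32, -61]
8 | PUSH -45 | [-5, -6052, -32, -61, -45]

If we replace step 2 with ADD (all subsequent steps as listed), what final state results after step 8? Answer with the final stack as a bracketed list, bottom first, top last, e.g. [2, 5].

[445, -32, -61, -45]

(re-executing from step 2 with the substitution; state before step 2: [-5])
2 | ADD | [-5]
3 | PUSH -89 | [-5, -89]
4 | MUL | [445]
5 | PUSH -61 | [445, -61]
6 | PUSH -32 | [445, -61, -32]
7 | SWAP | [445, -32, -61]
8 | PUSH -45 | [445, -32, -61, -45]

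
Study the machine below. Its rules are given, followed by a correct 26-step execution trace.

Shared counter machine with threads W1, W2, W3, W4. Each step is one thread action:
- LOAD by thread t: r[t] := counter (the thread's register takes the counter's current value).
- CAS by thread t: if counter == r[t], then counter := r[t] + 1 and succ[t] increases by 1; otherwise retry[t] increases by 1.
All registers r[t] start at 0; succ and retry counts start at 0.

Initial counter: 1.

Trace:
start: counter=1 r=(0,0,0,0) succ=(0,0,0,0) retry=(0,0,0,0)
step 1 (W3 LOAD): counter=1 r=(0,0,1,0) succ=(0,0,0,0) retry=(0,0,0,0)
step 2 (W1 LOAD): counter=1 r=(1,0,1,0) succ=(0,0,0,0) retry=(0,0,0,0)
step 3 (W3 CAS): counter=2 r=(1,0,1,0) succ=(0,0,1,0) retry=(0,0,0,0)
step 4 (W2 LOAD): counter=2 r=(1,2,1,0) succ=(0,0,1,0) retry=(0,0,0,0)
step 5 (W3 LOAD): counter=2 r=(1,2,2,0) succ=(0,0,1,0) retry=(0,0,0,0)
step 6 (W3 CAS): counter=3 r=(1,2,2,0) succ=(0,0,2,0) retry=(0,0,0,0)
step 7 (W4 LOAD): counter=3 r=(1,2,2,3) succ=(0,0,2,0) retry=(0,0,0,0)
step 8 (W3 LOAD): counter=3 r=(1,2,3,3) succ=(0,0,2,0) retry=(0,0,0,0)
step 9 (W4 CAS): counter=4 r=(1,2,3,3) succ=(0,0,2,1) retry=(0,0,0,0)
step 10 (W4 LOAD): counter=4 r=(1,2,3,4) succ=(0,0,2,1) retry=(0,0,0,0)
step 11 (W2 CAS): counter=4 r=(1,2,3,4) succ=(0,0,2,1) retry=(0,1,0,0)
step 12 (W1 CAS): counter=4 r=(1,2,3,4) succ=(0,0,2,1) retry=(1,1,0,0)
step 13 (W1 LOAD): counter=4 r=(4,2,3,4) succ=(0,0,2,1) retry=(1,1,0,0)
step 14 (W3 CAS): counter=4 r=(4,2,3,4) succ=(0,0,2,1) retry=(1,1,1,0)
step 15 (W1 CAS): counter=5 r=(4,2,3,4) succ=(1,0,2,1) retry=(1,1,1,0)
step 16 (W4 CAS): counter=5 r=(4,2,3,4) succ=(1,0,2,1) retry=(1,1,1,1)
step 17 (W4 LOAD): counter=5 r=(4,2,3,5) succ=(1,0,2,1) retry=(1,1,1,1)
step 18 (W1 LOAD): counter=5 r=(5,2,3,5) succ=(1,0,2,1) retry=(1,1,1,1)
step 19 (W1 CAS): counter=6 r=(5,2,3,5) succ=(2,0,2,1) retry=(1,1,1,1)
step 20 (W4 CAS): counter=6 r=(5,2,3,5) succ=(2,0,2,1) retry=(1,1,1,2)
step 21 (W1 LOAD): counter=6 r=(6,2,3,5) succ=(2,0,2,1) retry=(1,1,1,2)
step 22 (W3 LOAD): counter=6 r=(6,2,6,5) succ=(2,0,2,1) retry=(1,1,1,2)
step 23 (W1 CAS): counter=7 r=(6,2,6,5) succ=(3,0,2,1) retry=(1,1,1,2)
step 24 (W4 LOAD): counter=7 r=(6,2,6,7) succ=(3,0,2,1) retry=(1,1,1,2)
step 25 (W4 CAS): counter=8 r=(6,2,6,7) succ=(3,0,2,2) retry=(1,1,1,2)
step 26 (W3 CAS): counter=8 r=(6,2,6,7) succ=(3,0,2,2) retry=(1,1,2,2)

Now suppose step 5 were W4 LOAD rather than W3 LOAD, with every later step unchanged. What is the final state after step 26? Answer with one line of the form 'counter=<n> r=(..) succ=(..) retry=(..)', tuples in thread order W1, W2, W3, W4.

counter=7 r=(5,2,5,6) succ=(3,0,1,2) retry=(1,1,3,2)

(re-executing from step 5 with the substitution; state before step 5: counter=2 r=(1,2,1,0) succ=(0,0,1,0) retry=(0,0,0,0))
step 5 (W4 LOAD): counter=2 r=(1,2,1,2) succ=(0,0,1,0) retry=(0,0,0,0)
step 6 (W3 CAS): counter=2 r=(1,2,1,2) succ=(0,0,1,0) retry=(0,0,1,0)
step 7 (W4 LOAD): counter=2 r=(1,2,1,2) succ=(0,0,1,0) retry=(0,0,1,0)
step 8 (W3 LOAD): counter=2 r=(1,2,2,2) succ=(0,0,1,0) retry=(0,0,1,0)
step 9 (W4 CAS): counter=3 r=(1,2,2,2) succ=(0,0,1,1) retry=(0,0,1,0)
step 10 (W4 LOAD): counter=3 r=(1,2,2,3) succ=(0,0,1,1) retry=(0,0,1,0)
step 11 (W2 CAS): counter=3 r=(1,2,2,3) succ=(0,0,1,1) retry=(0,1,1,0)
step 12 (W1 CAS): counter=3 r=(1,2,2,3) succ=(0,0,1,1) retry=(1,1,1,0)
step 13 (W1 LOAD): counter=3 r=(3,2,2,3) succ=(0,0,1,1) retry=(1,1,1,0)
step 14 (W3 CAS): counter=3 r=(3,2,2,3) succ=(0,0,1,1) retry=(1,1,2,0)
step 15 (W1 CAS): counter=4 r=(3,2,2,3) succ=(1,0,1,1) retry=(1,1,2,0)
step 16 (W4 CAS): counter=4 r=(3,2,2,3) succ=(1,0,1,1) retry=(1,1,2,1)
step 17 (W4 LOAD): counter=4 r=(3,2,2,4) succ=(1,0,1,1) retry=(1,1,2,1)
step 18 (W1 LOAD): counter=4 r=(4,2,2,4) succ=(1,0,1,1) retry=(1,1,2,1)
step 19 (W1 CAS): counter=5 r=(4,2,2,4) succ=(2,0,1,1) retry=(1,1,2,1)
step 20 (W4 CAS): counter=5 r=(4,2,2,4) succ=(2,0,1,1) retry=(1,1,2,2)
step 21 (W1 LOAD): counter=5 r=(5,2,2,4) succ=(2,0,1,1) retry=(1,1,2,2)
step 22 (W3 LOAD): counter=5 r=(5,2,5,4) succ=(2,0,1,1) retry=(1,1,2,2)
step 23 (W1 CAS): counter=6 r=(5,2,5,4) succ=(3,0,1,1) retry=(1,1,2,2)
step 24 (W4 LOAD): counter=6 r=(5,2,5,6) succ=(3,0,1,1) retry=(1,1,2,2)
step 25 (W4 CAS): counter=7 r=(5,2,5,6) succ=(3,0,1,2) retry=(1,1,2,2)
step 26 (W3 CAS): counter=7 r=(5,2,5,6) succ=(3,0,1,2) retry=(1,1,3,2)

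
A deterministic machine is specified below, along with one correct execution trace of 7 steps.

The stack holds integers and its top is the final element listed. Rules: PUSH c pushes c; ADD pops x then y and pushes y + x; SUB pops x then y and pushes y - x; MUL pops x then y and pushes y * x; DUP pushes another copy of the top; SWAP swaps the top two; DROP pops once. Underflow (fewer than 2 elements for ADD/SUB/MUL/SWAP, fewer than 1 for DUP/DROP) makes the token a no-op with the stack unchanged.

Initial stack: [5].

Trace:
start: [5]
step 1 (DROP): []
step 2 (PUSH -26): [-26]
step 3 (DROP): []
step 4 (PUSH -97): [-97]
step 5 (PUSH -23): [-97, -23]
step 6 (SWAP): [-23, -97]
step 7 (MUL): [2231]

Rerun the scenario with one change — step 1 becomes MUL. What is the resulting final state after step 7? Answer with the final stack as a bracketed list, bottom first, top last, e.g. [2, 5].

[5, 2231]

(re-executing from step 1 with the substitution; state before step 1: [5])
step 1 (MUL): [5]
step 2 (PUSH -26): [5, -26]
step 3 (DROP): [5]
step 4 (PUSH -97): [5, -97]
step 5 (PUSH -23): [5, -97, -23]
step 6 (SWAP): [5, -23, -97]
step 7 (MUL): [5, 2231]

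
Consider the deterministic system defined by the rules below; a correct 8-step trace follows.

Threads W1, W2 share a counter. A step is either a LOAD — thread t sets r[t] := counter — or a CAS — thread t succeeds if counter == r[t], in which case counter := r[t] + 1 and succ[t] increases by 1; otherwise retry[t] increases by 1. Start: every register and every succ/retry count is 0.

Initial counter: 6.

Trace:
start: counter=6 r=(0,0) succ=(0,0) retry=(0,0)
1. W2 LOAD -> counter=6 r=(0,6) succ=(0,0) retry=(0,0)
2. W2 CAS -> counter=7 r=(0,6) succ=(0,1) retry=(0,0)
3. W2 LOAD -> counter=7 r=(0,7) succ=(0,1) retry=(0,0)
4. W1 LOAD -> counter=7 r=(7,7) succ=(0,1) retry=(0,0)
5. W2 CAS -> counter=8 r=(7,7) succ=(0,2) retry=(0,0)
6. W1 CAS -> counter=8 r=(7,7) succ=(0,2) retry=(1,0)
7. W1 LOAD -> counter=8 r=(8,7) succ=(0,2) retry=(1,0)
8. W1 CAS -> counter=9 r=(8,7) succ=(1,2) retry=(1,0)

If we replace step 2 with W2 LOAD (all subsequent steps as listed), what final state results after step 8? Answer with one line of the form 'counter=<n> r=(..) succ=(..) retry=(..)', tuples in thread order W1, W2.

counter=8 r=(7,6) succ=(1,1) retry=(1,0)

(re-executing from step 2 with the substitution; state before step 2: counter=6 r=(0,6) succ=(0,0) retry=(0,0))
2. W2 LOAD -> counter=6 r=(0,6) succ=(0,0) retry=(0,0)
3. W2 LOAD -> counter=6 r=(0,6) succ=(0,0) retry=(0,0)
4. W1 LOAD -> counter=6 r=(6,6) succ=(0,0) retry=(0,0)
5. W2 CAS -> counter=7 r=(6,6) succ=(0,1) retry=(0,0)
6. W1 CAS -> counter=7 r=(6,6) succ=(0,1) retry=(1,0)
7. W1 LOAD -> counter=7 r=(7,6) succ=(0,1) retry=(1,0)
8. W1 CAS -> counter=8 r=(7,6) succ=(1,1) retry=(1,0)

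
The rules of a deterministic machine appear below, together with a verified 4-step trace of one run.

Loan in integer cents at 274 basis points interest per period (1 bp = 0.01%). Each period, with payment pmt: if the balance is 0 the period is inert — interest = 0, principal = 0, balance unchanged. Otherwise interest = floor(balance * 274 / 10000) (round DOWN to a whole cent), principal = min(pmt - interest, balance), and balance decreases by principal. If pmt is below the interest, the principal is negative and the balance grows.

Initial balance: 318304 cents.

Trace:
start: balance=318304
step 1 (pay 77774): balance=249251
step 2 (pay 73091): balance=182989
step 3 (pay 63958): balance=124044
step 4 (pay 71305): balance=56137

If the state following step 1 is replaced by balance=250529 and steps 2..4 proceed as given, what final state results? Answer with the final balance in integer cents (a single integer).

57523

state after step 1 := balance=250529
step 2 (pay 73091): balance=184302
step 3 (pay 63958): balance=125393
step 4 (pay 71305): balance=57523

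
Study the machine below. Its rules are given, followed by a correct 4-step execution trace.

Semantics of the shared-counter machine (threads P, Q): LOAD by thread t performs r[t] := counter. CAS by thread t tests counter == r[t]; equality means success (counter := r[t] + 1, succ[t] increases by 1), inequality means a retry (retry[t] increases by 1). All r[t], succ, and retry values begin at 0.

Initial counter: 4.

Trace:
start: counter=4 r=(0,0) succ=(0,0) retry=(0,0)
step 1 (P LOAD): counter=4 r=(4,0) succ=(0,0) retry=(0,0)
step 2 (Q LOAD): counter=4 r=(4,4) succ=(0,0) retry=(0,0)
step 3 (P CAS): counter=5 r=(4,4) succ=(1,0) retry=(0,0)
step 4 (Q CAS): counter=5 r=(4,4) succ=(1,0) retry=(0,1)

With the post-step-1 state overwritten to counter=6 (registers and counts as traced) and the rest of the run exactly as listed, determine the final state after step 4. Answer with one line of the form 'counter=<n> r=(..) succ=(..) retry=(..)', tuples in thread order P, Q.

state after step 1 := counter=6 r=(4,0) succ=(0,0) retry=(0,0)
step 2 (Q LOAD): counter=6 r=(4,6) succ=(0,0) retry=(0,0)
step 3 (P CAS): counter=6 r=(4,6) succ=(0,0) retry=(1,0)
step 4 (Q CAS): counter=7 r=(4,6) succ=(0,1) retry=(1,0)

counter=7 r=(4,6) succ=(0,1) retry=(1,0)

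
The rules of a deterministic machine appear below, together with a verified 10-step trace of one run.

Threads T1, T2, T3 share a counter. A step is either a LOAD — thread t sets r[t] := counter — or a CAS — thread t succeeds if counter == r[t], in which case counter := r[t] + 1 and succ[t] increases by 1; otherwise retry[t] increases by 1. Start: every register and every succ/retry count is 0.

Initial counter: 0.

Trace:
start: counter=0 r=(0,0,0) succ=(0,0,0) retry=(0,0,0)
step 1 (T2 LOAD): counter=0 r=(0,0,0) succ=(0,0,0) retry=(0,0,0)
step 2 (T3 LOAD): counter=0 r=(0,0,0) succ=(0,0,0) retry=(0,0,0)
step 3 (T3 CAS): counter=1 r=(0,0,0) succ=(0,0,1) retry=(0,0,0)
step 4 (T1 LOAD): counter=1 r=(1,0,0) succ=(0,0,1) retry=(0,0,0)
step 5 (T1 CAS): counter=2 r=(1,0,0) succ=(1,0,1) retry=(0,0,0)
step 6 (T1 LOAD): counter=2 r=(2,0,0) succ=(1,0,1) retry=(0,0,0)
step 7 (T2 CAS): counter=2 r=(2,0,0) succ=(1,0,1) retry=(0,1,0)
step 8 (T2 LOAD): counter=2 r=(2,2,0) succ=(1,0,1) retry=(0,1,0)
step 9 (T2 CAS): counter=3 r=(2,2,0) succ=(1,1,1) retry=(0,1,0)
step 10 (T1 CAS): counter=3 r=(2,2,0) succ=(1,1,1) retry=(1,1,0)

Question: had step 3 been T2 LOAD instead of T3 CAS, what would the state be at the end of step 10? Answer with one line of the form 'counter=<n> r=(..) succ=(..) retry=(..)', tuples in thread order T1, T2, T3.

counter=2 r=(1,1,0) succ=(1,1,0) retry=(1,1,0)

(re-executing from step 3 with the substitution; state before step 3: counter=0 r=(0,0,0) succ=(0,0,0) retry=(0,0,0))
step 3 (T2 LOAD): counter=0 r=(0,0,0) succ=(0,0,0) retry=(0,0,0)
step 4 (T1 LOAD): counter=0 r=(0,0,0) succ=(0,0,0) retry=(0,0,0)
step 5 (T1 CAS): counter=1 r=(0,0,0) succ=(1,0,0) retry=(0,0,0)
step 6 (T1 LOAD): counter=1 r=(1,0,0) succ=(1,0,0) retry=(0,0,0)
step 7 (T2 CAS): counter=1 r=(1,0,0) succ=(1,0,0) retry=(0,1,0)
step 8 (T2 LOAD): counter=1 r=(1,1,0) succ=(1,0,0) retry=(0,1,0)
step 9 (T2 CAS): counter=2 r=(1,1,0) succ=(1,1,0) retry=(0,1,0)
step 10 (T1 CAS): counter=2 r=(1,1,0) succ=(1,1,0) retry=(1,1,0)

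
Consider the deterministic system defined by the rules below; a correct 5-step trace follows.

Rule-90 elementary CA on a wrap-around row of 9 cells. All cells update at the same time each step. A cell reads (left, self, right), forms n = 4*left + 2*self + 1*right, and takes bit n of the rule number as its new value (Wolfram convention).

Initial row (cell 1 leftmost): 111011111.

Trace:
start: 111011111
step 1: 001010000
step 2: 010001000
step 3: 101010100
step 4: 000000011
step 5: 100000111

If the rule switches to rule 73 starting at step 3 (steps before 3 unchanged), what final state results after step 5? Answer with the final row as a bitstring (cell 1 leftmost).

000100011

(re-executing steps 3..5 under rule 73; state before step 3: 010001000)
step 3: 000100011
step 4: 010001011
step 5: 000100011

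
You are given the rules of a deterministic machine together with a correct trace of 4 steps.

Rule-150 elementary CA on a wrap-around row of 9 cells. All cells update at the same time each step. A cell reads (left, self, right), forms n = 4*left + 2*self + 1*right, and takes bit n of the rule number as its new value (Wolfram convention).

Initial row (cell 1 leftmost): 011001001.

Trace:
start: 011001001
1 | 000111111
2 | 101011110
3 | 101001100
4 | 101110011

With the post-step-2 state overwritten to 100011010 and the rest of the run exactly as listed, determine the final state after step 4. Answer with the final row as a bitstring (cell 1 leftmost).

state after step 2 := 100011010
3 | 110100010
4 | 000110110

000110110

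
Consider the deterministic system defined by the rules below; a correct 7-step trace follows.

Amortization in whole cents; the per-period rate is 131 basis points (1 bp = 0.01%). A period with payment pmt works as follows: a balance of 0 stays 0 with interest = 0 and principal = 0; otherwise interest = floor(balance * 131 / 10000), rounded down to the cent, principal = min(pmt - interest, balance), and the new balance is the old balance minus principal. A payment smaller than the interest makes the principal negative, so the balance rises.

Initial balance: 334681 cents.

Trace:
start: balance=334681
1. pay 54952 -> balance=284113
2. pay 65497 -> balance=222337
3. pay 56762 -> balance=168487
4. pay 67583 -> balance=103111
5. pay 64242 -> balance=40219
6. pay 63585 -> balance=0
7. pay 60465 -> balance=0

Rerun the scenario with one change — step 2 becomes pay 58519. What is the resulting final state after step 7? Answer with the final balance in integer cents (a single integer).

(re-executing from step 2 with the substitution; state before step 2: balance=284113)
2. pay 58519 -> balance=229315
3. pay 56762 -> balance=175557
4. pay 67583 -> balance=110273
5. pay 64242 -> balance=47475
6. pay 63585 -> balance=0
7. pay 60465 -> balance=0

0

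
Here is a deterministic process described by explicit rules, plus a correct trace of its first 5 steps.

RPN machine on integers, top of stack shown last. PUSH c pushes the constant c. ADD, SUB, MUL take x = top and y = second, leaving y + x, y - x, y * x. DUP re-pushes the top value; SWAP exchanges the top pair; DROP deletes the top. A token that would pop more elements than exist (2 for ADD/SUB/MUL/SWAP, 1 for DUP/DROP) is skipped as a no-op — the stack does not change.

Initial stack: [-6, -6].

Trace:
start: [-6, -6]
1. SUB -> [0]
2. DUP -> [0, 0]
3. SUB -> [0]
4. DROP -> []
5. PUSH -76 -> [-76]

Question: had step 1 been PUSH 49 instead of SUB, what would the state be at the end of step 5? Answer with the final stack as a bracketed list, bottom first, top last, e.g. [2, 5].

(re-executing from step 1 with the substitution; state before step 1: [-6, -6])
1. PUSH 49 -> [-6, -6, 49]
2. DUP -> [-6, -6, 49, 49]
3. SUB -> [-6, -6, 0]
4. DROP -> [-6, -6]
5. PUSH -76 -> [-6, -6, -76]

[-6, -6, -76]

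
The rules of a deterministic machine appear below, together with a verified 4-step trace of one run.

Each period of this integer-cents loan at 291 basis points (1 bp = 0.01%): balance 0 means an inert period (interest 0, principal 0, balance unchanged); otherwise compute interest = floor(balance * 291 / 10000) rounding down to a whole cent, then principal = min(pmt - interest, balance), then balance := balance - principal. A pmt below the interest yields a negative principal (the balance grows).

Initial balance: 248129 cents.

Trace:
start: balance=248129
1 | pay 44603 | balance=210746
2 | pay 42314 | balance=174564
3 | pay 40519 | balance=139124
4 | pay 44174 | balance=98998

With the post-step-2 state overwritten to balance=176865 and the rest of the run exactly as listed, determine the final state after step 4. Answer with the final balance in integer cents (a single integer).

101435

state after step 2 := balance=176865
3 | pay 40519 | balance=141492
4 | pay 44174 | balance=101435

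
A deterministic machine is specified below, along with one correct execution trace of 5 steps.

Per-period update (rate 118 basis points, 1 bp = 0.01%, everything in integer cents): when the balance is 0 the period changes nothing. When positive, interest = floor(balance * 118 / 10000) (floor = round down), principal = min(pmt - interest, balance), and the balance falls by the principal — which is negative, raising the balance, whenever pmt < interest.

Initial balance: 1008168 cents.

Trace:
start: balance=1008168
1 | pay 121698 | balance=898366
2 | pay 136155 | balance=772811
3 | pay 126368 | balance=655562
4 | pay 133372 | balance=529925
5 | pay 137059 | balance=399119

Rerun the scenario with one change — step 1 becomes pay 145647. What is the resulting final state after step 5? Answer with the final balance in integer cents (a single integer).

(re-executing from step 1 with the substitution; state before step 1: balance=1008168)
1 | pay 145647 | balance=874417
2 | pay 136155 | balance=748580
3 | pay 126368 | balance=631045
4 | pay 133372 | balance=505119
5 | pay 137059 | balance=374020

374020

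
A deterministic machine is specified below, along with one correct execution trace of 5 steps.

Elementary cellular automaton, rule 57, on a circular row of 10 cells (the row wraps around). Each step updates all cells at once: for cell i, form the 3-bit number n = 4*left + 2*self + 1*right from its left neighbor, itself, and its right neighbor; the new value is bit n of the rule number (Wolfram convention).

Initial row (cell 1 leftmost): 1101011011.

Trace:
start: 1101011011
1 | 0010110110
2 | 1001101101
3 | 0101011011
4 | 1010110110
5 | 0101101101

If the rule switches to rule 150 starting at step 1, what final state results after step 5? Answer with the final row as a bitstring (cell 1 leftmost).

(re-executing steps 1..5 under rule 150; state before step 1: 1101011011)
1 | 1001000001
2 | 0111100010
3 | 1011010111
4 | 0000010011
5 | 1000111100

1000111100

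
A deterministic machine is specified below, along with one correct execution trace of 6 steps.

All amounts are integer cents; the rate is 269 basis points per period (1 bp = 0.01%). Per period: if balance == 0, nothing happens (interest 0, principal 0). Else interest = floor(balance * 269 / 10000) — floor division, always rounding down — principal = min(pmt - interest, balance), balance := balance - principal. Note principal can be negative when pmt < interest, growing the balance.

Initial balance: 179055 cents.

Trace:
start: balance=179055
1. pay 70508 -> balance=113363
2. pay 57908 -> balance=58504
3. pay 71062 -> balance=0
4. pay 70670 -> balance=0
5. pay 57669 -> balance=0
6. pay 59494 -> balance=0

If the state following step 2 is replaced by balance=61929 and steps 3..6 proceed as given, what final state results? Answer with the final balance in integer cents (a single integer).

0

state after step 2 := balance=61929
3. pay 71062 -> balance=0
4. pay 70670 -> balance=0
5. pay 57669 -> balance=0
6. pay 59494 -> balance=0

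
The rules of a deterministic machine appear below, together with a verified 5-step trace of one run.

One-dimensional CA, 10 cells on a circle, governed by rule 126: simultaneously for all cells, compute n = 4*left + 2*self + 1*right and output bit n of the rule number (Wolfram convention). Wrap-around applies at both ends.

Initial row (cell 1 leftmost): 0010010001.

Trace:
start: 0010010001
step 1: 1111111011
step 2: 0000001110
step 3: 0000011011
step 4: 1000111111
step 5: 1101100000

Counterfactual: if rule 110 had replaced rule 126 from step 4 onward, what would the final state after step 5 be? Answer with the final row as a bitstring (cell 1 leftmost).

(re-executing steps 4..5 under rule 110; state before step 4: 0000011011)
step 4: 0000111111
step 5: 0001100001

0001100001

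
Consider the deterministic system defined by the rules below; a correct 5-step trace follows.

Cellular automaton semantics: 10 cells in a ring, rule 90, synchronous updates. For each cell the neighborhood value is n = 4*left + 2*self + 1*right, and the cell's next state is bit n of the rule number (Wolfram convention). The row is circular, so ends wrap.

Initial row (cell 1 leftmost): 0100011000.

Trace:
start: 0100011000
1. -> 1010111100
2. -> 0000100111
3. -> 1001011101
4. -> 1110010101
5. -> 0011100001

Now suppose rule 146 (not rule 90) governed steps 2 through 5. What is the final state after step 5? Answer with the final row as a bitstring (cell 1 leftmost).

(re-executing steps 2..5 under rule 146; state before step 2: 1010111100)
2. -> 0000011011
3. -> 1000100000
4. -> 0101010001
5. -> 0000001010

0000001010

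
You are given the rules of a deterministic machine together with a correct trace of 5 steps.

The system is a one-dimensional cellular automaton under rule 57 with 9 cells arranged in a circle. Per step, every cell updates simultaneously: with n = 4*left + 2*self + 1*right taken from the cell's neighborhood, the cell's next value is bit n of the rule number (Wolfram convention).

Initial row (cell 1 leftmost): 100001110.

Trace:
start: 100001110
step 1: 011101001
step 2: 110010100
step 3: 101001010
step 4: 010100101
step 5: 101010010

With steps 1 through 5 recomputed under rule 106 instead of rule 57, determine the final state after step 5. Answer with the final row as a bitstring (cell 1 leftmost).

(re-executing steps 1..5 under rule 106; state before step 1: 100001110)
step 1: 000011011
step 2: 000111111
step 3: 001100001
step 4: 011100010
step 5: 110100100

110100100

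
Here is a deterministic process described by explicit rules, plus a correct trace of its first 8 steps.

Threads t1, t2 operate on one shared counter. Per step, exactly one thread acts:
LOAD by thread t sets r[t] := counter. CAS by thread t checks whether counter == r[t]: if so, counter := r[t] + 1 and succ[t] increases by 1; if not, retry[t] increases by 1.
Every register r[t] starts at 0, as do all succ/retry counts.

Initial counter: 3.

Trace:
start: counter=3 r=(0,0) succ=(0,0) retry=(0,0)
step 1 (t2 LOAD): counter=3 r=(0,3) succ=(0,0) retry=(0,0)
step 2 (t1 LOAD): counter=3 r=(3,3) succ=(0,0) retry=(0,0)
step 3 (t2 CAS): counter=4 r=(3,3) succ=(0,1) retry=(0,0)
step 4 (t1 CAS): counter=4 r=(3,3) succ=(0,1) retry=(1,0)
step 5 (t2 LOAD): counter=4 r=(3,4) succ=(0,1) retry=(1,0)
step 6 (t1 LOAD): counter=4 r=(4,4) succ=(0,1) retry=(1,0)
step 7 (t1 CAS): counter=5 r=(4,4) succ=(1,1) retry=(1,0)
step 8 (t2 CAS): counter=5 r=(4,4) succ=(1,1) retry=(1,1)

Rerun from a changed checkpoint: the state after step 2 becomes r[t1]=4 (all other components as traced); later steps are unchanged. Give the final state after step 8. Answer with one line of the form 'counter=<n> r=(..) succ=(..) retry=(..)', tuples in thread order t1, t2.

counter=6 r=(5,5) succ=(2,1) retry=(0,1)

state after step 2 := counter=3 r=(4,3) succ=(0,0) retry=(0,0)
step 3 (t2 CAS): counter=4 r=(4,3) succ=(0,1) retry=(0,0)
step 4 (t1 CAS): counter=5 r=(4,3) succ=(1,1) retry=(0,0)
step 5 (t2 LOAD): counter=5 r=(4,5) succ=(1,1) retry=(0,0)
step 6 (t1 LOAD): counter=5 r=(5,5) succ=(1,1) retry=(0,0)
step 7 (t1 CAS): counter=6 r=(5,5) succ=(2,1) retry=(0,0)
step 8 (t2 CAS): counter=6 r=(5,5) succ=(2,1) retry=(0,1)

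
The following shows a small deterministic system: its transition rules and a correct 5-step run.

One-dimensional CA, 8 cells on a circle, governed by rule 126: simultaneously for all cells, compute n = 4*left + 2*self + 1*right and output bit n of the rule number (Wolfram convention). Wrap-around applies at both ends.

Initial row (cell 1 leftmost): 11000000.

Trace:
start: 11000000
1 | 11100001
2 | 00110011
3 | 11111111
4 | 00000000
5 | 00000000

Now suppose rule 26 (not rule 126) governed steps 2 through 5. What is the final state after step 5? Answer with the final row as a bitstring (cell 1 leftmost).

(re-executing steps 2..5 under rule 26; state before step 2: 11100001)
2 | 00010011
3 | 10101110
4 | 00001000
5 | 00010100

00010100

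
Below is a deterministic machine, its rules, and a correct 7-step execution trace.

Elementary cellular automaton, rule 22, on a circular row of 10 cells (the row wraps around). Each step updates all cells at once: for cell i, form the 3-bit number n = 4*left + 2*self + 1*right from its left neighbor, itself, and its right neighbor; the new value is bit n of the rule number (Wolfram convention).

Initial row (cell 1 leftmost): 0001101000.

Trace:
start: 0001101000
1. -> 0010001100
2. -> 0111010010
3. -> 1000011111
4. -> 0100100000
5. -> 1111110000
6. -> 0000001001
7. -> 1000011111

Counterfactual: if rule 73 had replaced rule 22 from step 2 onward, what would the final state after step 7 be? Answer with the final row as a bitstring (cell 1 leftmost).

(re-executing steps 2..7 under rule 73; state before step 2: 0010001100)
2. -> 1000101101
3. -> 1010001101
4. -> 1000101101
5. -> 1010001101
6. -> 1000101101
7. -> 1010001101

1010001101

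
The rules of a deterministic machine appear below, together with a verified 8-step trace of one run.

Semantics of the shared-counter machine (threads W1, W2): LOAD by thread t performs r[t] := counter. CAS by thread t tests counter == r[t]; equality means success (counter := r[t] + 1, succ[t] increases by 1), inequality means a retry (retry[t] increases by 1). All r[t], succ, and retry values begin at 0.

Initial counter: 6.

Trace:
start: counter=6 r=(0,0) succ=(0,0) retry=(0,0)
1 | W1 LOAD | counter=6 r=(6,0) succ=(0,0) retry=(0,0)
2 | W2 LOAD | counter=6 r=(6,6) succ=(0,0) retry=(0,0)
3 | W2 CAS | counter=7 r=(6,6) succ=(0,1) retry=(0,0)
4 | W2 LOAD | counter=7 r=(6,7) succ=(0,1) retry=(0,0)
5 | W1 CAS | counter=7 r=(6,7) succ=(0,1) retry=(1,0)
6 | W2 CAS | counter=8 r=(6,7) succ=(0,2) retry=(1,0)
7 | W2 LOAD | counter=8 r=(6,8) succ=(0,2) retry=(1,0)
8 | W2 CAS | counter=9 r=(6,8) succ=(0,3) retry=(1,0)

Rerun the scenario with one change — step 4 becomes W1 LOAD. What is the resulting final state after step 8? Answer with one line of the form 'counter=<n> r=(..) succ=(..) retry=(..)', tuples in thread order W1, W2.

counter=9 r=(7,8) succ=(1,2) retry=(0,1)

(re-executing from step 4 with the substitution; state before step 4: counter=7 r=(6,6) succ=(0,1) retry=(0,0))
4 | W1 LOAD | counter=7 r=(7,6) succ=(0,1) retry=(0,0)
5 | W1 CAS | counter=8 r=(7,6) succ=(1,1) retry=(0,0)
6 | W2 CAS | counter=8 r=(7,6) succ=(1,1) retry=(0,1)
7 | W2 LOAD | counter=8 r=(7,8) succ=(1,1) retry=(0,1)
8 | W2 CAS | counter=9 r=(7,8) succ=(1,2) retry=(0,1)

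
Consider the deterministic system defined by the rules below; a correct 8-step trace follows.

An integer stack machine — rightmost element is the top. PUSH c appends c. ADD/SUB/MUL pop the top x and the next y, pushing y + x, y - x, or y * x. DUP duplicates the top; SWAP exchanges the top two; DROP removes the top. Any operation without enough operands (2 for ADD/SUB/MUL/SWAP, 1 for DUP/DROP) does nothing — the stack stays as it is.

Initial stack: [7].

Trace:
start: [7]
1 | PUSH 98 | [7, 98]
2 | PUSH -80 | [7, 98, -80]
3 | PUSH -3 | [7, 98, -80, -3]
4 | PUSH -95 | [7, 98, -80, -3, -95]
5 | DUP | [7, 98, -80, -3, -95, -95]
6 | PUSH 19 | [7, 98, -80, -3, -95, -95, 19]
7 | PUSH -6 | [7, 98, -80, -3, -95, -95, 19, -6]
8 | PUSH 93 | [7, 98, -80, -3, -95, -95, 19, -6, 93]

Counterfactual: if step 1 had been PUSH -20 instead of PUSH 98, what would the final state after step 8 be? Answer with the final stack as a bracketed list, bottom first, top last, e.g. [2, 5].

(re-executing from step 1 with the substitution; state before step 1: [7])
1 | PUSH -20 | [7, -20]
2 | PUSH -80 | [7, -20, -80]
3 | PUSH -3 | [7, -20, -80, -3]
4 | PUSH -95 | [7, -20, -80, -3, -95]
5 | DUP | [7, -20, -80, -3, -95, -95]
6 | PUSH 19 | [7, -20, -80, -3, -95, -95, 19]
7 | PUSH -6 | [7, -20, -80, -3, -95, -95, 19, -6]
8 | PUSH 93 | [7, -20, -80, -3, -95, -95, 19, -6, 93]

[7, -20, -80, -3, -95, -95, 19, -6, 93]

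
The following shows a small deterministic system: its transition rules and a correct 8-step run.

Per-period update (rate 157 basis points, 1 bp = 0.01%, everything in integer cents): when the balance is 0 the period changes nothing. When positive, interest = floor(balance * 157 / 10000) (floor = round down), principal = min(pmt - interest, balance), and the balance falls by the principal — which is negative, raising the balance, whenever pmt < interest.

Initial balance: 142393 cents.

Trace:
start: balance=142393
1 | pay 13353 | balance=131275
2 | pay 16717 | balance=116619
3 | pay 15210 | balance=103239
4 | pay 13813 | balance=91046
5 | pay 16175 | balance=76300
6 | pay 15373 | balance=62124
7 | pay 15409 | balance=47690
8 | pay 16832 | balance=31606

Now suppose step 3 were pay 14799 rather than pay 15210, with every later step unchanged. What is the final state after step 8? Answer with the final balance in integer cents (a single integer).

32051

(re-executing from step 3 with the substitution; state before step 3: balance=116619)
3 | pay 14799 | balance=103650
4 | pay 13813 | balance=91464
5 | pay 16175 | balance=76724
6 | pay 15373 | balance=62555
7 | pay 15409 | balance=48128
8 | pay 16832 | balance=32051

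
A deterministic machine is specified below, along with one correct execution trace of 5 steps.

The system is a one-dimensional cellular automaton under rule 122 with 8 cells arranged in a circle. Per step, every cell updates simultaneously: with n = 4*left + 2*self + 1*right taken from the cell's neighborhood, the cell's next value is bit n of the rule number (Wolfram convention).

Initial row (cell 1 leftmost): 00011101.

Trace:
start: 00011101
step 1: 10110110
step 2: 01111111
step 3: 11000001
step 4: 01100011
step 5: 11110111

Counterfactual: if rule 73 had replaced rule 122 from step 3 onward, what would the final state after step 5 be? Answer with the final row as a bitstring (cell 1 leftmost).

(re-executing steps 3..5 under rule 73; state before step 3: 01111111)
step 3: 01000001
step 4: 00011100
step 5: 11010101

11010101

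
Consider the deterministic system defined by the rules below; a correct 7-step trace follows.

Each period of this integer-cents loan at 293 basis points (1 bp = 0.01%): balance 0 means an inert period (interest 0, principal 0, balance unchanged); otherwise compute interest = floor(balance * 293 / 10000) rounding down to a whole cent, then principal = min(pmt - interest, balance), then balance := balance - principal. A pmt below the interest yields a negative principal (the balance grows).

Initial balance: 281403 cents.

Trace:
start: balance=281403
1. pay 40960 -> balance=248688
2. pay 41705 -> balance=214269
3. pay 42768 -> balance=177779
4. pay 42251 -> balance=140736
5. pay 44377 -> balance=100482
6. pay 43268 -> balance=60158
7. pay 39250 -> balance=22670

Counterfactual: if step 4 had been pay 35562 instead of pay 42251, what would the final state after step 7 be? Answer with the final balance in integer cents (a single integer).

29964

(re-executing from step 4 with the substitution; state before step 4: balance=177779)
4. pay 35562 -> balance=147425
5. pay 44377 -> balance=107367
6. pay 43268 -> balance=67244
7. pay 39250 -> balance=29964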